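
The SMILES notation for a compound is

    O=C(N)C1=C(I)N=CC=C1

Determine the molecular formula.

C6H5IN2O

Walk through each heavy atom and fill implicit hydrogens from standard valence (C 4, N 3, O 2, S 2, halogen 1):
  atom 1: O, bond orders sum to 2 (valence 2) → 0 H
  atom 2: C, bond orders sum to 4 (valence 4) → 0 H
  atom 3: N, bond orders sum to 1 (valence 3) → 2 H
  atom 4: C, bond orders sum to 4 (valence 4) → 0 H
  atom 5: C, bond orders sum to 4 (valence 4) → 0 H
  atom 6: I (halogen, monovalent) → 0 H
  atom 7: N, bond orders sum to 3 (valence 3) → 0 H
  atom 8: C, bond orders sum to 3 (valence 4) → 1 H
  atom 9: C, bond orders sum to 3 (valence 4) → 1 H
  atom 10: C, bond orders sum to 3 (valence 4) → 1 H
Totals → C:6, H:5, I:1, N:2, O:1.
In Hill order: C6H5IN2O.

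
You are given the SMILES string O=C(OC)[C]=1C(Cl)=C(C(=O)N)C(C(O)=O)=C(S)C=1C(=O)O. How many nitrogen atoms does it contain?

1

Scan the SMILES for N atoms (remember two-letter symbols like Cl and Br are single atoms).
Nitrogen count: 1.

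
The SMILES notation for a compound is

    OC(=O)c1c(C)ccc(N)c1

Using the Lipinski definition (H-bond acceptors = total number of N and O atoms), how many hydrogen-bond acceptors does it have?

3

N atoms: 1; O atoms: 2.
Lipinski HBA = 1 + 2 = 3.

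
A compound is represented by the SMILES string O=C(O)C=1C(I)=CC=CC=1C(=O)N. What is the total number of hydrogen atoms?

6

Walk through each heavy atom and fill implicit hydrogens from standard valence (C 4, N 3, O 2, S 2, halogen 1):
  atom 1: O, bond orders sum to 2 (valence 2) → 0 H
  atom 2: C, bond orders sum to 4 (valence 4) → 0 H
  atom 3: O, bond orders sum to 1 (valence 2) → 1 H
  atom 4: C, bond orders sum to 4 (valence 4) → 0 H
  atom 5: C, bond orders sum to 4 (valence 4) → 0 H
  atom 6: I (halogen, monovalent) → 0 H
  atom 7: C, bond orders sum to 3 (valence 4) → 1 H
  atom 8: C, bond orders sum to 3 (valence 4) → 1 H
  atom 9: C, bond orders sum to 3 (valence 4) → 1 H
  atom 10: C, bond orders sum to 4 (valence 4) → 0 H
  atom 11: C, bond orders sum to 4 (valence 4) → 0 H
  atom 12: O, bond orders sum to 2 (valence 2) → 0 H
  atom 13: N, bond orders sum to 1 (valence 3) → 2 H
Total hydrogens: 6.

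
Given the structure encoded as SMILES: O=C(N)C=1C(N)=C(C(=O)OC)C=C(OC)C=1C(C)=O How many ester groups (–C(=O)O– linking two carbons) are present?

1

The ester motif appears at heavy-atom position 8 in the SMILES.
Other groups present: 1 amide, 1 ether, 1 ketone, 1 primary amine.
Ester count: 1.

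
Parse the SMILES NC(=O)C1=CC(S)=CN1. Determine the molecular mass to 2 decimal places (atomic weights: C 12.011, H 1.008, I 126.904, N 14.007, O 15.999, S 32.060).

First, the molecular formula is C5H6N2OS (counting implicit H from valence).
  C: 5 × 12.011 = 60.055
  H: 6 × 1.008 = 6.048
  N: 2 × 14.007 = 28.014
  O: 1 × 15.999 = 15.999
  S: 1 × 32.060 = 32.060
Sum: 5×12.011 + 6×1.008 + 2×14.007 + 1×15.999 + 1×32.060 = 142.176 → 142.18 g/mol.

142.18 g/mol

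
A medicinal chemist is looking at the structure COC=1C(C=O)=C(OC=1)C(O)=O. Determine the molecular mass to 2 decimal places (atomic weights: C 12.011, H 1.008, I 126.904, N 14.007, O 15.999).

170.12 g/mol

First, the molecular formula is C7H6O5 (counting implicit H from valence).
  C: 7 × 12.011 = 84.077
  H: 6 × 1.008 = 6.048
  O: 5 × 15.999 = 79.995
Sum: 7×12.011 + 6×1.008 + 5×15.999 = 170.120 → 170.12 g/mol.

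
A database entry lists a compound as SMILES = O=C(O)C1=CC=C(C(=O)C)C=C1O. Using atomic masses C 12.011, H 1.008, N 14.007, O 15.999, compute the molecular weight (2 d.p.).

First, the molecular formula is C9H8O4 (counting implicit H from valence).
  C: 9 × 12.011 = 108.099
  H: 8 × 1.008 = 8.064
  O: 4 × 15.999 = 63.996
Sum: 9×12.011 + 8×1.008 + 4×15.999 = 180.159 → 180.16 g/mol.

180.16 g/mol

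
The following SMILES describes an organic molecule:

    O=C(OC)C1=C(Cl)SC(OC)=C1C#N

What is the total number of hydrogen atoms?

6

Walk through each heavy atom and fill implicit hydrogens from standard valence (C 4, N 3, O 2, S 2, halogen 1):
  atom 1: O, bond orders sum to 2 (valence 2) → 0 H
  atom 2: C, bond orders sum to 4 (valence 4) → 0 H
  atom 3: O, bond orders sum to 2 (valence 2) → 0 H
  atom 4: C, bond orders sum to 1 (valence 4) → 3 H
  atom 5: C, bond orders sum to 4 (valence 4) → 0 H
  atom 6: C, bond orders sum to 4 (valence 4) → 0 H
  atom 7: Cl (halogen, monovalent) → 0 H
  atom 8: S, bond orders sum to 2 (valence 2) → 0 H
  atom 9: C, bond orders sum to 4 (valence 4) → 0 H
  atom 10: O, bond orders sum to 2 (valence 2) → 0 H
  atom 11: C, bond orders sum to 1 (valence 4) → 3 H
  atom 12: C, bond orders sum to 4 (valence 4) → 0 H
  atom 13: C, bond orders sum to 4 (valence 4) → 0 H
  atom 14: N, bond orders sum to 3 (valence 3) → 0 H
Total hydrogens: 6.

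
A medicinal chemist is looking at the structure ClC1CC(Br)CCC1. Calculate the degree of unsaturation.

Degree of unsaturation = (number of rings) + (number of π bonds).
Ring closures in the SMILES: 1.
π bonds: none → 0 DoU from unsaturation.
Total DoU = 1 + 0 = 1.

1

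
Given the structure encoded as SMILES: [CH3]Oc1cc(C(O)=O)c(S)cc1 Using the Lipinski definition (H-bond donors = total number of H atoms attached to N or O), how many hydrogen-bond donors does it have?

1

Donors: find every N or O and count the H atoms it carries.
  atom 2 (O): bond orders sum to 2 → 0 H
  atom 7 (O): bond orders sum to 1 → 1 H
  atom 8 (O): bond orders sum to 2 → 0 H
Lipinski HBD = 1.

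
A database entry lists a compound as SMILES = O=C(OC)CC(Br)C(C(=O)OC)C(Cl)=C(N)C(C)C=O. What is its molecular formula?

C12H17BrClNO5

Walk through each heavy atom and fill implicit hydrogens from standard valence (C 4, N 3, O 2, S 2, halogen 1):
  atom 1: O, bond orders sum to 2 (valence 2) → 0 H
  atom 2: C, bond orders sum to 4 (valence 4) → 0 H
  atom 3: O, bond orders sum to 2 (valence 2) → 0 H
  atom 4: C, bond orders sum to 1 (valence 4) → 3 H
  atom 5: C, bond orders sum to 2 (valence 4) → 2 H
  atom 6: C, bond orders sum to 3 (valence 4) → 1 H
  atom 7: Br (halogen, monovalent) → 0 H
  atom 8: C, bond orders sum to 3 (valence 4) → 1 H
  atom 9: C, bond orders sum to 4 (valence 4) → 0 H
  atom 10: O, bond orders sum to 2 (valence 2) → 0 H
  atom 11: O, bond orders sum to 2 (valence 2) → 0 H
  atom 12: C, bond orders sum to 1 (valence 4) → 3 H
  atom 13: C, bond orders sum to 4 (valence 4) → 0 H
  atom 14: Cl (halogen, monovalent) → 0 H
  atom 15: C, bond orders sum to 4 (valence 4) → 0 H
  atom 16: N, bond orders sum to 1 (valence 3) → 2 H
  atom 17: C, bond orders sum to 3 (valence 4) → 1 H
  atom 18: C, bond orders sum to 1 (valence 4) → 3 H
  atom 19: C, bond orders sum to 3 (valence 4) → 1 H
  atom 20: O, bond orders sum to 2 (valence 2) → 0 H
Totals → C:12, H:17, Br:1, Cl:1, N:1, O:5.
In Hill order: C12H17BrClNO5.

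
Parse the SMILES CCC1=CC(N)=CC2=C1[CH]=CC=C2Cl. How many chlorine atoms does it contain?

1

Scan the SMILES for Cl atoms (remember two-letter symbols like Cl and Br are single atoms).
Chlorine count: 1.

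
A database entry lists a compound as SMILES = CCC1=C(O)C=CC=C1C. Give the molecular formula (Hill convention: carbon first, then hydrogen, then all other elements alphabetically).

C9H12O

Walk through each heavy atom and fill implicit hydrogens from standard valence (C 4, N 3, O 2, S 2, halogen 1):
  atom 1: C, bond orders sum to 1 (valence 4) → 3 H
  atom 2: C, bond orders sum to 2 (valence 4) → 2 H
  atom 3: C, bond orders sum to 4 (valence 4) → 0 H
  atom 4: C, bond orders sum to 4 (valence 4) → 0 H
  atom 5: O, bond orders sum to 1 (valence 2) → 1 H
  atom 6: C, bond orders sum to 3 (valence 4) → 1 H
  atom 7: C, bond orders sum to 3 (valence 4) → 1 H
  atom 8: C, bond orders sum to 3 (valence 4) → 1 H
  atom 9: C, bond orders sum to 4 (valence 4) → 0 H
  atom 10: C, bond orders sum to 1 (valence 4) → 3 H
Totals → C:9, H:12, O:1.
In Hill order: C9H12O.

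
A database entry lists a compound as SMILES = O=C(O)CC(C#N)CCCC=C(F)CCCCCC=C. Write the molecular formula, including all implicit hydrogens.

Walk through each heavy atom and fill implicit hydrogens from standard valence (C 4, N 3, O 2, S 2, halogen 1):
  atom 1: O, bond orders sum to 2 (valence 2) → 0 H
  atom 2: C, bond orders sum to 4 (valence 4) → 0 H
  atom 3: O, bond orders sum to 1 (valence 2) → 1 H
  atom 4: C, bond orders sum to 2 (valence 4) → 2 H
  atom 5: C, bond orders sum to 3 (valence 4) → 1 H
  atom 6: C, bond orders sum to 4 (valence 4) → 0 H
  atom 7: N, bond orders sum to 3 (valence 3) → 0 H
  atom 8: C, bond orders sum to 2 (valence 4) → 2 H
  atom 9: C, bond orders sum to 2 (valence 4) → 2 H
  atom 10: C, bond orders sum to 2 (valence 4) → 2 H
  atom 11: C, bond orders sum to 3 (valence 4) → 1 H
  atom 12: C, bond orders sum to 4 (valence 4) → 0 H
  atom 13: F (halogen, monovalent) → 0 H
  atom 14: C, bond orders sum to 2 (valence 4) → 2 H
  atom 15: C, bond orders sum to 2 (valence 4) → 2 H
  atom 16: C, bond orders sum to 2 (valence 4) → 2 H
  atom 17: C, bond orders sum to 2 (valence 4) → 2 H
  atom 18: C, bond orders sum to 2 (valence 4) → 2 H
  atom 19: C, bond orders sum to 3 (valence 4) → 1 H
  atom 20: C, bond orders sum to 2 (valence 4) → 2 H
Totals → C:16, H:24, F:1, N:1, O:2.
In Hill order: C16H24FNO2.

C16H24FNO2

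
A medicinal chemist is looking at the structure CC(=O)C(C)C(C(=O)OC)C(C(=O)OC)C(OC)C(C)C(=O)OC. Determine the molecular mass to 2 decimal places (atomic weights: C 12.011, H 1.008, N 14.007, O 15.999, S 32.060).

346.38 g/mol

First, the molecular formula is C16H26O8 (counting implicit H from valence).
  C: 16 × 12.011 = 192.176
  H: 26 × 1.008 = 26.208
  O: 8 × 15.999 = 127.992
Sum: 16×12.011 + 26×1.008 + 8×15.999 = 346.376 → 346.38 g/mol.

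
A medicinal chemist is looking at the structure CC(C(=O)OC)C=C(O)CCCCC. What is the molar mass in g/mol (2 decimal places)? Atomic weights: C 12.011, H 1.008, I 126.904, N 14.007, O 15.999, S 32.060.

200.28 g/mol

First, the molecular formula is C11H20O3 (counting implicit H from valence).
  C: 11 × 12.011 = 132.121
  H: 20 × 1.008 = 20.160
  O: 3 × 15.999 = 47.997
Sum: 11×12.011 + 20×1.008 + 3×15.999 = 200.278 → 200.28 g/mol.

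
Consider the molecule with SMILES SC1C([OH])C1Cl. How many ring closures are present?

In SMILES, each pair of matching ring-closure digits denotes one ring-closing bond; the number of such bonds equals the number of independent rings.
Ring-closure bonds here: 1.

1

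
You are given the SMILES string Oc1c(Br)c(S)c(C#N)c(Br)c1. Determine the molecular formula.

C7H3Br2NOS

Walk through each heavy atom and fill implicit hydrogens from standard valence (C 4, N 3, O 2, S 2, halogen 1); for lowercase aromatic atoms, an aromatic c carries 1 H when it has two neighbours and 0 H with three, and aromatic n carries 0 H:
  atom 1: O, bond orders sum to 1 (valence 2) → 1 H
  atom 2: aromatic c, 3 neighbours → 0 H
  atom 3: aromatic c, 3 neighbours → 0 H
  atom 4: Br (halogen, monovalent) → 0 H
  atom 5: aromatic c, 3 neighbours → 0 H
  atom 6: S, bond orders sum to 1 (valence 2) → 1 H
  atom 7: aromatic c, 3 neighbours → 0 H
  atom 8: C, bond orders sum to 4 (valence 4) → 0 H
  atom 9: N, bond orders sum to 3 (valence 3) → 0 H
  atom 10: aromatic c, 3 neighbours → 0 H
  atom 11: Br (halogen, monovalent) → 0 H
  atom 12: aromatic c, 2 neighbours → 1 H
Totals → C:7, H:3, Br:2, N:1, O:1, S:1.
In Hill order: C7H3Br2NOS.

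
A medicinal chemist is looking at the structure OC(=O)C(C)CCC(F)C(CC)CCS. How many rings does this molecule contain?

0

In SMILES, each pair of matching ring-closure digits denotes one ring-closing bond; the number of such bonds equals the number of independent rings.
Ring-closure bonds here: 0.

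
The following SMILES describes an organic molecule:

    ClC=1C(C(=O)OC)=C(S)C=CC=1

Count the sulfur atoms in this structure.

1

Scan the SMILES for S atoms (remember two-letter symbols like Cl and Br are single atoms).
Sulfur count: 1.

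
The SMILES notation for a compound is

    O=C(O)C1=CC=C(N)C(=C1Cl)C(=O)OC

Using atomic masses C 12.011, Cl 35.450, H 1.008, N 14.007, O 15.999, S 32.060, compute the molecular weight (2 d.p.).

First, the molecular formula is C9H8ClNO4 (counting implicit H from valence).
  C: 9 × 12.011 = 108.099
  Cl: 1 × 35.450 = 35.450
  H: 8 × 1.008 = 8.064
  N: 1 × 14.007 = 14.007
  O: 4 × 15.999 = 63.996
Sum: 9×12.011 + 1×35.450 + 8×1.008 + 1×14.007 + 4×15.999 = 229.616 → 229.62 g/mol.

229.62 g/mol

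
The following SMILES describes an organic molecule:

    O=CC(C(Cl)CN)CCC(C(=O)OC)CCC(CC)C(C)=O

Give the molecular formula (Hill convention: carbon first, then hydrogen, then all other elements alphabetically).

Walk through each heavy atom and fill implicit hydrogens from standard valence (C 4, N 3, O 2, S 2, halogen 1):
  atom 1: O, bond orders sum to 2 (valence 2) → 0 H
  atom 2: C, bond orders sum to 3 (valence 4) → 1 H
  atom 3: C, bond orders sum to 3 (valence 4) → 1 H
  atom 4: C, bond orders sum to 3 (valence 4) → 1 H
  atom 5: Cl (halogen, monovalent) → 0 H
  atom 6: C, bond orders sum to 2 (valence 4) → 2 H
  atom 7: N, bond orders sum to 1 (valence 3) → 2 H
  atom 8: C, bond orders sum to 2 (valence 4) → 2 H
  atom 9: C, bond orders sum to 2 (valence 4) → 2 H
  atom 10: C, bond orders sum to 3 (valence 4) → 1 H
  atom 11: C, bond orders sum to 4 (valence 4) → 0 H
  atom 12: O, bond orders sum to 2 (valence 2) → 0 H
  atom 13: O, bond orders sum to 2 (valence 2) → 0 H
  atom 14: C, bond orders sum to 1 (valence 4) → 3 H
  atom 15: C, bond orders sum to 2 (valence 4) → 2 H
  atom 16: C, bond orders sum to 2 (valence 4) → 2 H
  atom 17: C, bond orders sum to 3 (valence 4) → 1 H
  atom 18: C, bond orders sum to 2 (valence 4) → 2 H
  atom 19: C, bond orders sum to 1 (valence 4) → 3 H
  atom 20: C, bond orders sum to 4 (valence 4) → 0 H
  atom 21: C, bond orders sum to 1 (valence 4) → 3 H
  atom 22: O, bond orders sum to 2 (valence 2) → 0 H
Totals → C:16, H:28, Cl:1, N:1, O:4.
In Hill order: C16H28ClNO4.

C16H28ClNO4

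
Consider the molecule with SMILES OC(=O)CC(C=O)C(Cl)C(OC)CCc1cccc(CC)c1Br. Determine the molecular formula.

Walk through each heavy atom and fill implicit hydrogens from standard valence (C 4, N 3, O 2, S 2, halogen 1); for lowercase aromatic atoms, an aromatic c carries 1 H when it has two neighbours and 0 H with three, and aromatic n carries 0 H:
  atom 1: O, bond orders sum to 1 (valence 2) → 1 H
  atom 2: C, bond orders sum to 4 (valence 4) → 0 H
  atom 3: O, bond orders sum to 2 (valence 2) → 0 H
  atom 4: C, bond orders sum to 2 (valence 4) → 2 H
  atom 5: C, bond orders sum to 3 (valence 4) → 1 H
  atom 6: C, bond orders sum to 3 (valence 4) → 1 H
  atom 7: O, bond orders sum to 2 (valence 2) → 0 H
  atom 8: C, bond orders sum to 3 (valence 4) → 1 H
  atom 9: Cl (halogen, monovalent) → 0 H
  atom 10: C, bond orders sum to 3 (valence 4) → 1 H
  atom 11: O, bond orders sum to 2 (valence 2) → 0 H
  atom 12: C, bond orders sum to 1 (valence 4) → 3 H
  atom 13: C, bond orders sum to 2 (valence 4) → 2 H
  atom 14: C, bond orders sum to 2 (valence 4) → 2 H
  atom 15: aromatic c, 3 neighbours → 0 H
  atom 16: aromatic c, 2 neighbours → 1 H
  atom 17: aromatic c, 2 neighbours → 1 H
  atom 18: aromatic c, 2 neighbours → 1 H
  atom 19: aromatic c, 3 neighbours → 0 H
  atom 20: C, bond orders sum to 2 (valence 4) → 2 H
  atom 21: C, bond orders sum to 1 (valence 4) → 3 H
  atom 22: aromatic c, 3 neighbours → 0 H
  atom 23: Br (halogen, monovalent) → 0 H
Totals → C:17, H:22, Br:1, Cl:1, O:4.
In Hill order: C17H22BrClO4.

C17H22BrClO4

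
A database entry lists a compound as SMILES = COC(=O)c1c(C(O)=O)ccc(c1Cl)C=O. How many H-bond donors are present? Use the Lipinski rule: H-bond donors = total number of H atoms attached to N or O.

1

Donors: find every N or O and count the H atoms it carries.
  atom 2 (O): bond orders sum to 2 → 0 H
  atom 4 (O): bond orders sum to 2 → 0 H
  atom 8 (O): bond orders sum to 1 → 1 H
  atom 9 (O): bond orders sum to 2 → 0 H
  atom 16 (O): bond orders sum to 2 → 0 H
Lipinski HBD = 1.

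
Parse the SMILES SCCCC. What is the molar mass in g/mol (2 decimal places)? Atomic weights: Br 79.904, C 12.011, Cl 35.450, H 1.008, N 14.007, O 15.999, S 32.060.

First, the molecular formula is C4H10S (counting implicit H from valence).
  C: 4 × 12.011 = 48.044
  H: 10 × 1.008 = 10.080
  S: 1 × 32.060 = 32.060
Sum: 4×12.011 + 10×1.008 + 1×32.060 = 90.184 → 90.18 g/mol.

90.18 g/mol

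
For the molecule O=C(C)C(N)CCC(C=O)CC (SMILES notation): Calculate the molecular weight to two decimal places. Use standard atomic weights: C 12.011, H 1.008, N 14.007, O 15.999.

First, the molecular formula is C9H17NO2 (counting implicit H from valence).
  C: 9 × 12.011 = 108.099
  H: 17 × 1.008 = 17.136
  N: 1 × 14.007 = 14.007
  O: 2 × 15.999 = 31.998
Sum: 9×12.011 + 17×1.008 + 1×14.007 + 2×15.999 = 171.240 → 171.24 g/mol.

171.24 g/mol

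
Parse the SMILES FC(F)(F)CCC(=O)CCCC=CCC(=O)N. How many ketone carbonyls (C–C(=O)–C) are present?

1

The ketone motif appears at heavy-atom position 7 in the SMILES.
Other groups present: 1 alkene, 1 amide.
Ketone count: 1.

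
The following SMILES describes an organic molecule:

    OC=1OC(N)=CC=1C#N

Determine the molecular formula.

C5H4N2O2

Walk through each heavy atom and fill implicit hydrogens from standard valence (C 4, N 3, O 2, S 2, halogen 1):
  atom 1: O, bond orders sum to 1 (valence 2) → 1 H
  atom 2: C, bond orders sum to 4 (valence 4) → 0 H
  atom 3: O, bond orders sum to 2 (valence 2) → 0 H
  atom 4: C, bond orders sum to 4 (valence 4) → 0 H
  atom 5: N, bond orders sum to 1 (valence 3) → 2 H
  atom 6: C, bond orders sum to 3 (valence 4) → 1 H
  atom 7: C, bond orders sum to 4 (valence 4) → 0 H
  atom 8: C, bond orders sum to 4 (valence 4) → 0 H
  atom 9: N, bond orders sum to 3 (valence 3) → 0 H
Totals → C:5, H:4, N:2, O:2.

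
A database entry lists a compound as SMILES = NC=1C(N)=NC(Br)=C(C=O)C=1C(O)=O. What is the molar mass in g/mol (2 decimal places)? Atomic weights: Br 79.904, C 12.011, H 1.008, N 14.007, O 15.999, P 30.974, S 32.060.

First, the molecular formula is C7H6BrN3O3 (counting implicit H from valence).
  Br: 1 × 79.904 = 79.904
  C: 7 × 12.011 = 84.077
  H: 6 × 1.008 = 6.048
  N: 3 × 14.007 = 42.021
  O: 3 × 15.999 = 47.997
Sum: 1×79.904 + 7×12.011 + 6×1.008 + 3×14.007 + 3×15.999 = 260.047 → 260.05 g/mol.

260.05 g/mol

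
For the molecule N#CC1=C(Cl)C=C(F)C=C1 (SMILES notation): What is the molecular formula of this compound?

Walk through each heavy atom and fill implicit hydrogens from standard valence (C 4, N 3, O 2, S 2, halogen 1):
  atom 1: N, bond orders sum to 3 (valence 3) → 0 H
  atom 2: C, bond orders sum to 4 (valence 4) → 0 H
  atom 3: C, bond orders sum to 4 (valence 4) → 0 H
  atom 4: C, bond orders sum to 4 (valence 4) → 0 H
  atom 5: Cl (halogen, monovalent) → 0 H
  atom 6: C, bond orders sum to 3 (valence 4) → 1 H
  atom 7: C, bond orders sum to 4 (valence 4) → 0 H
  atom 8: F (halogen, monovalent) → 0 H
  atom 9: C, bond orders sum to 3 (valence 4) → 1 H
  atom 10: C, bond orders sum to 3 (valence 4) → 1 H
Totals → C:7, H:3, Cl:1, F:1, N:1.
In Hill order: C7H3ClFN.

C7H3ClFN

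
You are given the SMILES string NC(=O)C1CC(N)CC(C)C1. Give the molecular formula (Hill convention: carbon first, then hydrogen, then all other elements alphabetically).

Walk through each heavy atom and fill implicit hydrogens from standard valence (C 4, N 3, O 2, S 2, halogen 1):
  atom 1: N, bond orders sum to 1 (valence 3) → 2 H
  atom 2: C, bond orders sum to 4 (valence 4) → 0 H
  atom 3: O, bond orders sum to 2 (valence 2) → 0 H
  atom 4: C, bond orders sum to 3 (valence 4) → 1 H
  atom 5: C, bond orders sum to 2 (valence 4) → 2 H
  atom 6: C, bond orders sum to 3 (valence 4) → 1 H
  atom 7: N, bond orders sum to 1 (valence 3) → 2 H
  atom 8: C, bond orders sum to 2 (valence 4) → 2 H
  atom 9: C, bond orders sum to 3 (valence 4) → 1 H
  atom 10: C, bond orders sum to 1 (valence 4) → 3 H
  atom 11: C, bond orders sum to 2 (valence 4) → 2 H
Totals → C:8, H:16, N:2, O:1.

C8H16N2O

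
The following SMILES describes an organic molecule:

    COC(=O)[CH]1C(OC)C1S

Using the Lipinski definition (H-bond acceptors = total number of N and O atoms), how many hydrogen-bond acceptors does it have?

N atoms: 0; O atoms: 3.
Lipinski HBA = 0 + 3 = 3.

3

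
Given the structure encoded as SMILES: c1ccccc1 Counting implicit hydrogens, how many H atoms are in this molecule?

Walk through each heavy atom and fill implicit hydrogens from standard valence (C 4, N 3, O 2, S 2, halogen 1); for lowercase aromatic atoms, an aromatic c carries 1 H when it has two neighbours and 0 H with three, and aromatic n carries 0 H:
  atom 1: aromatic c, 2 neighbours → 1 H
  atom 2: aromatic c, 2 neighbours → 1 H
  atom 3: aromatic c, 2 neighbours → 1 H
  atom 4: aromatic c, 2 neighbours → 1 H
  atom 5: aromatic c, 2 neighbours → 1 H
  atom 6: aromatic c, 2 neighbours → 1 H
Total hydrogens: 6.

6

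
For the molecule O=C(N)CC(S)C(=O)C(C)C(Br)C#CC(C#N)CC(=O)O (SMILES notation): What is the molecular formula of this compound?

Walk through each heavy atom and fill implicit hydrogens from standard valence (C 4, N 3, O 2, S 2, halogen 1):
  atom 1: O, bond orders sum to 2 (valence 2) → 0 H
  atom 2: C, bond orders sum to 4 (valence 4) → 0 H
  atom 3: N, bond orders sum to 1 (valence 3) → 2 H
  atom 4: C, bond orders sum to 2 (valence 4) → 2 H
  atom 5: C, bond orders sum to 3 (valence 4) → 1 H
  atom 6: S, bond orders sum to 1 (valence 2) → 1 H
  atom 7: C, bond orders sum to 4 (valence 4) → 0 H
  atom 8: O, bond orders sum to 2 (valence 2) → 0 H
  atom 9: C, bond orders sum to 3 (valence 4) → 1 H
  atom 10: C, bond orders sum to 1 (valence 4) → 3 H
  atom 11: C, bond orders sum to 3 (valence 4) → 1 H
  atom 12: Br (halogen, monovalent) → 0 H
  atom 13: C, bond orders sum to 4 (valence 4) → 0 H
  atom 14: C, bond orders sum to 4 (valence 4) → 0 H
  atom 15: C, bond orders sum to 3 (valence 4) → 1 H
  atom 16: C, bond orders sum to 4 (valence 4) → 0 H
  atom 17: N, bond orders sum to 3 (valence 3) → 0 H
  atom 18: C, bond orders sum to 2 (valence 4) → 2 H
  atom 19: C, bond orders sum to 4 (valence 4) → 0 H
  atom 20: O, bond orders sum to 2 (valence 2) → 0 H
  atom 21: O, bond orders sum to 1 (valence 2) → 1 H
Totals → C:13, H:15, Br:1, N:2, O:4, S:1.
In Hill order: C13H15BrN2O4S.

C13H15BrN2O4S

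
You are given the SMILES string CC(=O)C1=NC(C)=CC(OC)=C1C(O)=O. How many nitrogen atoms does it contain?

1

Scan the SMILES for N atoms (remember two-letter symbols like Cl and Br are single atoms).
Nitrogen count: 1.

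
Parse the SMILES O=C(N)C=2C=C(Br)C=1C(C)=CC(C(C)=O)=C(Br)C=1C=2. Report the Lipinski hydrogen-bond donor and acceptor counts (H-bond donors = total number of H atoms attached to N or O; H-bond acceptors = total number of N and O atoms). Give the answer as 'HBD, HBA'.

2, 3

Donors: find every N or O and count the H atoms it carries.
  atom 1 (O): bond orders sum to 2 → 0 H
  atom 3 (N): bond orders sum to 1 → 2 H
  atom 15 (O): bond orders sum to 2 → 0 H
Lipinski HBD = 2.
Acceptors: N atoms = 1, O atoms = 2 → HBA = 3.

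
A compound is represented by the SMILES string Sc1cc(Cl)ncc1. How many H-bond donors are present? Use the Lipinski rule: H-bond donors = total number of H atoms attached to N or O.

Donors: find every N or O and count the H atoms it carries.
  atom 6 (N): bond orders sum to 3 → 0 H
Lipinski HBD = 0.

0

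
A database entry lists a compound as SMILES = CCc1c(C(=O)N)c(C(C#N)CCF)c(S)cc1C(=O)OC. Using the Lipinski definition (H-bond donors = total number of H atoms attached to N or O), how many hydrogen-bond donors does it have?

2

Donors: find every N or O and count the H atoms it carries.
  atom 6 (O): bond orders sum to 2 → 0 H
  atom 7 (N): bond orders sum to 1 → 2 H
  atom 11 (N): bond orders sum to 3 → 0 H
  atom 20 (O): bond orders sum to 2 → 0 H
  atom 21 (O): bond orders sum to 2 → 0 H
Lipinski HBD = 2.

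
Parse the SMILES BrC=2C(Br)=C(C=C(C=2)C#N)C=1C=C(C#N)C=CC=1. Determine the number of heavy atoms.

18

Every atom symbol written in the SMILES (organic subset) is one heavy atom; implicit H are not written.
Heavy atoms by element → Br:2, C:14, N:2.
Total: 18.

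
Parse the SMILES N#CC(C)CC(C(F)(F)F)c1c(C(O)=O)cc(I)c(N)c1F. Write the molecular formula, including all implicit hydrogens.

Walk through each heavy atom and fill implicit hydrogens from standard valence (C 4, N 3, O 2, S 2, halogen 1); for lowercase aromatic atoms, an aromatic c carries 1 H when it has two neighbours and 0 H with three, and aromatic n carries 0 H:
  atom 1: N, bond orders sum to 3 (valence 3) → 0 H
  atom 2: C, bond orders sum to 4 (valence 4) → 0 H
  atom 3: C, bond orders sum to 3 (valence 4) → 1 H
  atom 4: C, bond orders sum to 1 (valence 4) → 3 H
  atom 5: C, bond orders sum to 2 (valence 4) → 2 H
  atom 6: C, bond orders sum to 3 (valence 4) → 1 H
  atom 7: C, bond orders sum to 4 (valence 4) → 0 H
  atom 8: F (halogen, monovalent) → 0 H
  atom 9: F (halogen, monovalent) → 0 H
  atom 10: F (halogen, monovalent) → 0 H
  atom 11: aromatic c, 3 neighbours → 0 H
  atom 12: aromatic c, 3 neighbours → 0 H
  atom 13: C, bond orders sum to 4 (valence 4) → 0 H
  atom 14: O, bond orders sum to 1 (valence 2) → 1 H
  atom 15: O, bond orders sum to 2 (valence 2) → 0 H
  atom 16: aromatic c, 2 neighbours → 1 H
  atom 17: aromatic c, 3 neighbours → 0 H
  atom 18: I (halogen, monovalent) → 0 H
  atom 19: aromatic c, 3 neighbours → 0 H
  atom 20: N, bond orders sum to 1 (valence 3) → 2 H
  atom 21: aromatic c, 3 neighbours → 0 H
  atom 22: F (halogen, monovalent) → 0 H
Totals → C:13, H:11, F:4, I:1, N:2, O:2.
In Hill order: C13H11F4IN2O2.

C13H11F4IN2O2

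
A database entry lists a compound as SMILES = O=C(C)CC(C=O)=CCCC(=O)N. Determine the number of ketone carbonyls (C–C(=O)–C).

The ketone motif appears at heavy-atom position 2 in the SMILES.
Other groups present: 1 aldehyde, 1 alkene, 1 amide.
Ketone count: 1.

1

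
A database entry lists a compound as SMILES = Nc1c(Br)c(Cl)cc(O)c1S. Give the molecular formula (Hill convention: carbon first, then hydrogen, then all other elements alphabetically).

Walk through each heavy atom and fill implicit hydrogens from standard valence (C 4, N 3, O 2, S 2, halogen 1); for lowercase aromatic atoms, an aromatic c carries 1 H when it has two neighbours and 0 H with three, and aromatic n carries 0 H:
  atom 1: N, bond orders sum to 1 (valence 3) → 2 H
  atom 2: aromatic c, 3 neighbours → 0 H
  atom 3: aromatic c, 3 neighbours → 0 H
  atom 4: Br (halogen, monovalent) → 0 H
  atom 5: aromatic c, 3 neighbours → 0 H
  atom 6: Cl (halogen, monovalent) → 0 H
  atom 7: aromatic c, 2 neighbours → 1 H
  atom 8: aromatic c, 3 neighbours → 0 H
  atom 9: O, bond orders sum to 1 (valence 2) → 1 H
  atom 10: aromatic c, 3 neighbours → 0 H
  atom 11: S, bond orders sum to 1 (valence 2) → 1 H
Totals → C:6, H:5, Br:1, Cl:1, N:1, O:1, S:1.
In Hill order: C6H5BrClNOS.

C6H5BrClNOS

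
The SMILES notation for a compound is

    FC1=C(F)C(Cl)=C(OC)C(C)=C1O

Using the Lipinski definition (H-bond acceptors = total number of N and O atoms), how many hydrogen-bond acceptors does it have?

2

N atoms: 0; O atoms: 2.
Lipinski HBA = 0 + 2 = 2.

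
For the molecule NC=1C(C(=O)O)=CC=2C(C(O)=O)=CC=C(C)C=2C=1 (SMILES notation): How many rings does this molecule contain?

2

In SMILES, each pair of matching ring-closure digits denotes one ring-closing bond; the number of such bonds equals the number of independent rings.
Ring-closure bonds here: 2.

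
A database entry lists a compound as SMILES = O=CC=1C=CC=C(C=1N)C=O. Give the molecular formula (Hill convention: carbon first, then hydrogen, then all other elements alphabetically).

Walk through each heavy atom and fill implicit hydrogens from standard valence (C 4, N 3, O 2, S 2, halogen 1):
  atom 1: O, bond orders sum to 2 (valence 2) → 0 H
  atom 2: C, bond orders sum to 3 (valence 4) → 1 H
  atom 3: C, bond orders sum to 4 (valence 4) → 0 H
  atom 4: C, bond orders sum to 3 (valence 4) → 1 H
  atom 5: C, bond orders sum to 3 (valence 4) → 1 H
  atom 6: C, bond orders sum to 3 (valence 4) → 1 H
  atom 7: C, bond orders sum to 4 (valence 4) → 0 H
  atom 8: C, bond orders sum to 4 (valence 4) → 0 H
  atom 9: N, bond orders sum to 1 (valence 3) → 2 H
  atom 10: C, bond orders sum to 3 (valence 4) → 1 H
  atom 11: O, bond orders sum to 2 (valence 2) → 0 H
Totals → C:8, H:7, N:1, O:2.
In Hill order: C8H7NO2.

C8H7NO2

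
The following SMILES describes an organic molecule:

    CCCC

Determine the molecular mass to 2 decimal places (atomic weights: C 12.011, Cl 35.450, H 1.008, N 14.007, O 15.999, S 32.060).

First, the molecular formula is C4H10 (counting implicit H from valence).
  C: 4 × 12.011 = 48.044
  H: 10 × 1.008 = 10.080
Sum: 4×12.011 + 10×1.008 = 58.124 → 58.12 g/mol.

58.12 g/mol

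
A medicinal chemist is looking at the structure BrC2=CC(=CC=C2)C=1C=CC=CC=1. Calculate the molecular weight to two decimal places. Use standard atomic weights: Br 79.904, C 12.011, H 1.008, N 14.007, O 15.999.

First, the molecular formula is C12H9Br (counting implicit H from valence).
  Br: 1 × 79.904 = 79.904
  C: 12 × 12.011 = 144.132
  H: 9 × 1.008 = 9.072
Sum: 1×79.904 + 12×12.011 + 9×1.008 = 233.108 → 233.11 g/mol.

233.11 g/mol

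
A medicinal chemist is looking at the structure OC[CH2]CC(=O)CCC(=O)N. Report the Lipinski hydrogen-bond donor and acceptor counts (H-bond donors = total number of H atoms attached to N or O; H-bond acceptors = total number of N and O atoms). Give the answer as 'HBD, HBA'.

3, 4

Donors: find every N or O and count the H atoms it carries.
  atom 1 (O): bond orders sum to 1 → 1 H
  atom 6 (O): bond orders sum to 2 → 0 H
  atom 10 (O): bond orders sum to 2 → 0 H
  atom 11 (N): bond orders sum to 1 → 2 H
Lipinski HBD = 3.
Acceptors: N atoms = 1, O atoms = 3 → HBA = 4.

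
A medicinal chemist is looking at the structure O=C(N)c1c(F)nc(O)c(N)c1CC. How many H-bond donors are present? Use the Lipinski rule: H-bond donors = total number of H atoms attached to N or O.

Donors: find every N or O and count the H atoms it carries.
  atom 1 (O): bond orders sum to 2 → 0 H
  atom 3 (N): bond orders sum to 1 → 2 H
  atom 7 (N): bond orders sum to 3 → 0 H
  atom 9 (O): bond orders sum to 1 → 1 H
  atom 11 (N): bond orders sum to 1 → 2 H
Lipinski HBD = 5.

5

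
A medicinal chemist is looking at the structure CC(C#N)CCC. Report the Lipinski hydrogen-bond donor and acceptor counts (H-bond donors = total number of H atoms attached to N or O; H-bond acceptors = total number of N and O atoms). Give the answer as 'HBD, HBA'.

0, 1

Donors: find every N or O and count the H atoms it carries.
  atom 4 (N): bond orders sum to 3 → 0 H
Lipinski HBD = 0.
Acceptors: N atoms = 1, O atoms = 0 → HBA = 1.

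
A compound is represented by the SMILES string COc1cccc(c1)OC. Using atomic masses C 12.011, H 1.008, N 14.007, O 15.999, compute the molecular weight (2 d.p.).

First, the molecular formula is C8H10O2 (counting implicit H from valence).
  C: 8 × 12.011 = 96.088
  H: 10 × 1.008 = 10.080
  O: 2 × 15.999 = 31.998
Sum: 8×12.011 + 10×1.008 + 2×15.999 = 138.166 → 138.17 g/mol.

138.17 g/mol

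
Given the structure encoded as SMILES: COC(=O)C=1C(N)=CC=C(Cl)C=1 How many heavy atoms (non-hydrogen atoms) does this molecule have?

12

Every atom symbol written in the SMILES (organic subset) is one heavy atom; implicit H are not written.
Heavy atoms by element → C:8, Cl:1, N:1, O:2.
Total: 12.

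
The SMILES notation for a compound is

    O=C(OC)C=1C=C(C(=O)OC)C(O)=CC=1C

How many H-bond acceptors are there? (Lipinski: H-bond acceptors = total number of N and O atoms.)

N atoms: 0; O atoms: 5.
Lipinski HBA = 0 + 5 = 5.

5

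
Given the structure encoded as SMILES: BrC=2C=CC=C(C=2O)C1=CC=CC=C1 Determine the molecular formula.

Walk through each heavy atom and fill implicit hydrogens from standard valence (C 4, N 3, O 2, S 2, halogen 1):
  atom 1: Br (halogen, monovalent) → 0 H
  atom 2: C, bond orders sum to 4 (valence 4) → 0 H
  atom 3: C, bond orders sum to 3 (valence 4) → 1 H
  atom 4: C, bond orders sum to 3 (valence 4) → 1 H
  atom 5: C, bond orders sum to 3 (valence 4) → 1 H
  atom 6: C, bond orders sum to 4 (valence 4) → 0 H
  atom 7: C, bond orders sum to 4 (valence 4) → 0 H
  atom 8: O, bond orders sum to 1 (valence 2) → 1 H
  atom 9: C, bond orders sum to 4 (valence 4) → 0 H
  atom 10: C, bond orders sum to 3 (valence 4) → 1 H
  atom 11: C, bond orders sum to 3 (valence 4) → 1 H
  atom 12: C, bond orders sum to 3 (valence 4) → 1 H
  atom 13: C, bond orders sum to 3 (valence 4) → 1 H
  atom 14: C, bond orders sum to 3 (valence 4) → 1 H
Totals → C:12, H:9, Br:1, O:1.
In Hill order: C12H9BrO.

C12H9BrO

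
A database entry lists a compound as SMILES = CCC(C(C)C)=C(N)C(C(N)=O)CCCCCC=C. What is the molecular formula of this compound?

C16H30N2O

Walk through each heavy atom and fill implicit hydrogens from standard valence (C 4, N 3, O 2, S 2, halogen 1):
  atom 1: C, bond orders sum to 1 (valence 4) → 3 H
  atom 2: C, bond orders sum to 2 (valence 4) → 2 H
  atom 3: C, bond orders sum to 4 (valence 4) → 0 H
  atom 4: C, bond orders sum to 3 (valence 4) → 1 H
  atom 5: C, bond orders sum to 1 (valence 4) → 3 H
  atom 6: C, bond orders sum to 1 (valence 4) → 3 H
  atom 7: C, bond orders sum to 4 (valence 4) → 0 H
  atom 8: N, bond orders sum to 1 (valence 3) → 2 H
  atom 9: C, bond orders sum to 3 (valence 4) → 1 H
  atom 10: C, bond orders sum to 4 (valence 4) → 0 H
  atom 11: N, bond orders sum to 1 (valence 3) → 2 H
  atom 12: O, bond orders sum to 2 (valence 2) → 0 H
  atom 13: C, bond orders sum to 2 (valence 4) → 2 H
  atom 14: C, bond orders sum to 2 (valence 4) → 2 H
  atom 15: C, bond orders sum to 2 (valence 4) → 2 H
  atom 16: C, bond orders sum to 2 (valence 4) → 2 H
  atom 17: C, bond orders sum to 2 (valence 4) → 2 H
  atom 18: C, bond orders sum to 3 (valence 4) → 1 H
  atom 19: C, bond orders sum to 2 (valence 4) → 2 H
Totals → C:16, H:30, N:2, O:1.
In Hill order: C16H30N2O.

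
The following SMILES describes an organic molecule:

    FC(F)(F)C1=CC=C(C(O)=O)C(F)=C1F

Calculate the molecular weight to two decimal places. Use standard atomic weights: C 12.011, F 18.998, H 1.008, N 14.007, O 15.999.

First, the molecular formula is C8H3F5O2 (counting implicit H from valence).
  C: 8 × 12.011 = 96.088
  F: 5 × 18.998 = 94.990
  H: 3 × 1.008 = 3.024
  O: 2 × 15.999 = 31.998
Sum: 8×12.011 + 5×18.998 + 3×1.008 + 2×15.999 = 226.100 → 226.10 g/mol.

226.10 g/mol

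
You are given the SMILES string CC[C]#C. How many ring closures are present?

0

In SMILES, each pair of matching ring-closure digits denotes one ring-closing bond; the number of such bonds equals the number of independent rings.
Ring-closure bonds here: 0.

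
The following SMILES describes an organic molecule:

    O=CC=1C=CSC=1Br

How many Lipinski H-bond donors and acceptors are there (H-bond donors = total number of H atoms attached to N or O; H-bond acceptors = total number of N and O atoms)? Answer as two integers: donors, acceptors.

Donors: find every N or O and count the H atoms it carries.
  atom 1 (O): bond orders sum to 2 → 0 H
Lipinski HBD = 0.
Acceptors: N atoms = 0, O atoms = 1 → HBA = 1.

0, 1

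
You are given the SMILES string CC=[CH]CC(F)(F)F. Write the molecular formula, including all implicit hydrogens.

Walk through each heavy atom and fill implicit hydrogens from standard valence (C 4, N 3, O 2, S 2, halogen 1):
  atom 1: C, bond orders sum to 1 (valence 4) → 3 H
  atom 2: C, bond orders sum to 3 (valence 4) → 1 H
  atom 3: C with explicit H count 1
  atom 4: C, bond orders sum to 2 (valence 4) → 2 H
  atom 5: C, bond orders sum to 4 (valence 4) → 0 H
  atom 6: F (halogen, monovalent) → 0 H
  atom 7: F (halogen, monovalent) → 0 H
  atom 8: F (halogen, monovalent) → 0 H
Totals → C:5, H:7, F:3.
In Hill order: C5H7F3.

C5H7F3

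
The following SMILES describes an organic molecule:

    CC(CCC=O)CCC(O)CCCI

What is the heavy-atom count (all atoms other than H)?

Every atom symbol written in the SMILES (organic subset) is one heavy atom; implicit H are not written.
Heavy atoms by element → C:11, I:1, O:2.
Total: 14.

14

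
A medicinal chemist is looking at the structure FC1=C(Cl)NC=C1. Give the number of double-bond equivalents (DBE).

3

Molecular formula: C4H3ClFN.
DoU = (2C + 2 + N − H − X) / 2, where X is the halogen count and O/S are ignored.
    = (2·4 + 2 + 1 − 3 − 2) / 2 = 6 / 2 = 3.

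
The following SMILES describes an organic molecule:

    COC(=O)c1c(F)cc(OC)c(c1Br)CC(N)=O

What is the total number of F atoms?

Scan the SMILES for F atoms (remember two-letter symbols like Cl and Br are single atoms).
Fluorine count: 1.

1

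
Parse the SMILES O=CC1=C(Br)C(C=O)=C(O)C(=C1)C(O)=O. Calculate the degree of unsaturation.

Degree of unsaturation = (number of rings) + (number of π bonds).
Ring closures in the SMILES: 1.
π bonds: 6 double bonds (each 1 DoU) → 6 DoU from unsaturation.
Total DoU = 1 + 6 = 7.

7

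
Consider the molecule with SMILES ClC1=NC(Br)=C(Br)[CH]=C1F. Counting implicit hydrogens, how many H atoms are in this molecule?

1

Walk through each heavy atom and fill implicit hydrogens from standard valence (C 4, N 3, O 2, S 2, halogen 1):
  atom 1: Cl (halogen, monovalent) → 0 H
  atom 2: C, bond orders sum to 4 (valence 4) → 0 H
  atom 3: N, bond orders sum to 3 (valence 3) → 0 H
  atom 4: C, bond orders sum to 4 (valence 4) → 0 H
  atom 5: Br (halogen, monovalent) → 0 H
  atom 6: C, bond orders sum to 4 (valence 4) → 0 H
  atom 7: Br (halogen, monovalent) → 0 H
  atom 8: C with explicit H count 1
  atom 9: C, bond orders sum to 4 (valence 4) → 0 H
  atom 10: F (halogen, monovalent) → 0 H
Total hydrogens: 1.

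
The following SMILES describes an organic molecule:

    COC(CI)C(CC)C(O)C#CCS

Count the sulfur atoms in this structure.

1

Scan the SMILES for S atoms (remember two-letter symbols like Cl and Br are single atoms).
Sulfur count: 1.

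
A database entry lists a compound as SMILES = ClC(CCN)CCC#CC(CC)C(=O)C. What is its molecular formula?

Walk through each heavy atom and fill implicit hydrogens from standard valence (C 4, N 3, O 2, S 2, halogen 1):
  atom 1: Cl (halogen, monovalent) → 0 H
  atom 2: C, bond orders sum to 3 (valence 4) → 1 H
  atom 3: C, bond orders sum to 2 (valence 4) → 2 H
  atom 4: C, bond orders sum to 2 (valence 4) → 2 H
  atom 5: N, bond orders sum to 1 (valence 3) → 2 H
  atom 6: C, bond orders sum to 2 (valence 4) → 2 H
  atom 7: C, bond orders sum to 2 (valence 4) → 2 H
  atom 8: C, bond orders sum to 4 (valence 4) → 0 H
  atom 9: C, bond orders sum to 4 (valence 4) → 0 H
  atom 10: C, bond orders sum to 3 (valence 4) → 1 H
  atom 11: C, bond orders sum to 2 (valence 4) → 2 H
  atom 12: C, bond orders sum to 1 (valence 4) → 3 H
  atom 13: C, bond orders sum to 4 (valence 4) → 0 H
  atom 14: O, bond orders sum to 2 (valence 2) → 0 H
  atom 15: C, bond orders sum to 1 (valence 4) → 3 H
Totals → C:12, H:20, Cl:1, N:1, O:1.

C12H20ClNO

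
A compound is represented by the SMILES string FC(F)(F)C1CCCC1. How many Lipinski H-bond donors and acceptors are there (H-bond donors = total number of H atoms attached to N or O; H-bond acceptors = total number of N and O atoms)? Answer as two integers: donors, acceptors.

Donors: find every N or O and count the H atoms it carries.
  (no N or O atoms present)
Lipinski HBD = 0.
Acceptors: N atoms = 0, O atoms = 0 → HBA = 0.

0, 0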